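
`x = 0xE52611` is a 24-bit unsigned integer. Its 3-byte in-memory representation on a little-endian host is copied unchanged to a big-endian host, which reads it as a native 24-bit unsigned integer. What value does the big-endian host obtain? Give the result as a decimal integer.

1124069

Stored little-endian, the bytes at ascending addresses are 11 26 E5.
Read back as big-endian, the last byte is least significant, giving 0x1126E5.
0x1126E5 = 1124069.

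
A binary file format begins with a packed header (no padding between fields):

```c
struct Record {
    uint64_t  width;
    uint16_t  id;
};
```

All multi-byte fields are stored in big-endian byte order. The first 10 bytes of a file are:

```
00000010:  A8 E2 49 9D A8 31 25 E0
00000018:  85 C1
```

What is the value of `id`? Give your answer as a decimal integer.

34241

`id` follows `width` (8 bytes), so it starts at byte offset 8 and occupies 2 bytes.
Bytes at offsets 8..9: 85 C1.
Big-endian: lowest address holds the most-significant byte.
The bytes are already most-significant first: 0x85C1.
0x85C1 = 34241.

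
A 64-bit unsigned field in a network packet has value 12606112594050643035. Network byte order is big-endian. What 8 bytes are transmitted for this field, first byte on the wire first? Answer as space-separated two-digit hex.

AE F1 E8 9D 3E F7 74 5B

12606112594050643035 in hexadecimal, padded to 64 bits, is 0xAEF1E89D3EF7745B.
Split into bytes (most-significant first): AE F1 E8 9D 3E F7 74 5B.
Big-endian stores the most-significant byte at the lowest address.
So the memory order matches the most-significant-first order: AE F1 E8 9D 3E F7 74 5B.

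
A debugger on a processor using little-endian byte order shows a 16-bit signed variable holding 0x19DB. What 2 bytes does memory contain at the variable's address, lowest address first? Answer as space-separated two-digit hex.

Split into bytes (most-significant first): 19 DB.
In little-endian order the low byte comes first in memory.
So at ascending addresses the bytes are DB 19.

DB 19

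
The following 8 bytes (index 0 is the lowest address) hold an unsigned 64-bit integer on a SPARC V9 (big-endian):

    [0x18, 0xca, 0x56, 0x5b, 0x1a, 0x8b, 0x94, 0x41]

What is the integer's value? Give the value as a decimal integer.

1786335151493190721

Big-endian: lowest address holds the most-significant byte.
The bytes are already most-significant first: 0x18CA565B1A8B9441.
0x18CA565B1A8B9441 = 1786335151493190721.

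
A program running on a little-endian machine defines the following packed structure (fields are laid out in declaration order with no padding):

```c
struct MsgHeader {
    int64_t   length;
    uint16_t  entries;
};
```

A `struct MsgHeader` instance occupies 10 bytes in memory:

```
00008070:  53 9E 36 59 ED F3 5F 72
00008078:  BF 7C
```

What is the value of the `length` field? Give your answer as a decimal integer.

8241574043840847443

`length` is the first field, at byte offset 0, occupying 8 bytes.
Bytes at offsets 0..7: 53 9E 36 59 ED F3 5F 72.
Little-endian: lowest address holds the least-significant byte.
Reassemble most-significant byte first: 72 5F F3 ED 59 36 9E 53 → 0x725FF3ED59369E53.
0x725FF3ED59369E53 = 8241574043840847443.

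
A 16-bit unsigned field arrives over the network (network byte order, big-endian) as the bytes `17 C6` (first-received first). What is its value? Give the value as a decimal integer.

Big-endian: lowest address holds the most-significant byte.
The bytes are already most-significant first: 0x17C6.
0x17C6 = 6086.

6086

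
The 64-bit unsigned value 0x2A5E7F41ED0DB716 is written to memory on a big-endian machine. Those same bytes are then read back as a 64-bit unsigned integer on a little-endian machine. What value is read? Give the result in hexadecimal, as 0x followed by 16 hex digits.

0x16B70DED417F5E2A

Stored big-endian, the bytes at ascending addresses are 2A 5E 7F 41 ED 0D B7 16.
Read back as little-endian, the first byte is least significant, giving 0x16B70DED417F5E2A.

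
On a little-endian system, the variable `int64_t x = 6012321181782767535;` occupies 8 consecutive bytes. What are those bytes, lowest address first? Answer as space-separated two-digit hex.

AF F7 B7 9B 42 0E 70 53

6012321181782767535 in hexadecimal, padded to 64 bits, is 0x53700E429BB7F7AF.
Split into bytes (most-significant first): 53 70 0E 42 9B B7 F7 AF.
In little-endian order the low byte comes first in memory.
So at ascending addresses the bytes are AF F7 B7 9B 42 0E 70 53.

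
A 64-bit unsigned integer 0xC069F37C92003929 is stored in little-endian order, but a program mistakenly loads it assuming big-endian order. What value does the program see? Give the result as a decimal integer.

Stored little-endian, the bytes at ascending addresses are 29 39 00 92 7C F3 69 C0.
Read back as big-endian, the last byte is least significant, giving 0x293900927CF369C0.
0x293900927CF369C0 = 2970406058389105088.

2970406058389105088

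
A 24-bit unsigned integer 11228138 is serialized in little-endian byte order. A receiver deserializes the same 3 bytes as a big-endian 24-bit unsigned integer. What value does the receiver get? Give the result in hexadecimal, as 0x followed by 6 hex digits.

0xEA53AB

11228138 in 24-bit hexadecimal is 0xAB53EA.
Stored little-endian, the bytes at ascending addresses are EA 53 AB.
Read back as big-endian, the last byte is least significant, giving 0xEA53AB.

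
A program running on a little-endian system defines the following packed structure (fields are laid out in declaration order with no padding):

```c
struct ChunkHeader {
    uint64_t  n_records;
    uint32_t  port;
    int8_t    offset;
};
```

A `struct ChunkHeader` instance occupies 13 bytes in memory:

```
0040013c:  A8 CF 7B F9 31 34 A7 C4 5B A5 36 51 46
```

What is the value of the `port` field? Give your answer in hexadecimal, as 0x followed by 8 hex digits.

`port` follows `n_records` (8 bytes), so it starts at byte offset 8 and occupies 4 bytes.
Bytes at offsets 8..11: 5B A5 36 51.
Little-endian stores the least-significant byte at the lowest address.
Reassemble most-significant byte first: 51 36 A5 5B → 0x5136A55B.

0x5136A55B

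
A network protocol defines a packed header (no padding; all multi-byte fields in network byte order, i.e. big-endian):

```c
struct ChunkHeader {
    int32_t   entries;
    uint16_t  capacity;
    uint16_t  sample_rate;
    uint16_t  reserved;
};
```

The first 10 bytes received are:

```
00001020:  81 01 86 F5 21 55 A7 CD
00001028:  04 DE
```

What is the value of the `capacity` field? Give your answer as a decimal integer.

`capacity` follows `entries` (4 bytes), so it starts at byte offset 4 and occupies 2 bytes.
Bytes at offsets 4..5: 21 55.
Big-endian stores the most-significant byte at the lowest address.
The bytes are already most-significant first: 0x2155.
0x2155 = 8533.

8533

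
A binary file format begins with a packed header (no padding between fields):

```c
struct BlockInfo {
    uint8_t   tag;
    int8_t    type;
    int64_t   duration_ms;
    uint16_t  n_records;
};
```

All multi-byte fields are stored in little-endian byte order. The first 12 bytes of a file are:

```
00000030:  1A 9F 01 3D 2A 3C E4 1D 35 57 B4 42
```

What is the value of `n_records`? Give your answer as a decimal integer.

17076

`n_records` follows `tag` (1 B), `type` (1 B), `duration_ms` (8 B), so it starts at offset 1 + 1 + 8 = 10 and occupies 2 bytes.
Bytes at offsets 10..11: B4 42.
Little-endian stores the least-significant byte at the lowest address.
Reassemble most-significant byte first: 42 B4 → 0x42B4.
0x42B4 = 17076.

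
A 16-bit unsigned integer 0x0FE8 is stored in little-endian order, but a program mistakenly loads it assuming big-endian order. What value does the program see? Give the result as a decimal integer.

Stored little-endian, the bytes at ascending addresses are E8 0F.
Read back as big-endian, the last byte is least significant, giving 0xE80F.
0xE80F = 59407.

59407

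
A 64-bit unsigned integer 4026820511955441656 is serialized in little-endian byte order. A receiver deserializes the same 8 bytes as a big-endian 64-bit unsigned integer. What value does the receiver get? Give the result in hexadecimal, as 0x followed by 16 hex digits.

0xF8575CADEB23E237

4026820511955441656 in 64-bit hexadecimal is 0x37E223EBAD5C57F8.
Stored little-endian, the bytes at ascending addresses are F8 57 5C AD EB 23 E2 37.
Read back as big-endian, the last byte is least significant, giving 0xF8575CADEB23E237.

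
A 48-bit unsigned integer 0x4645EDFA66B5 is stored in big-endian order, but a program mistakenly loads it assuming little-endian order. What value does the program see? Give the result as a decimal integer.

Stored big-endian, the bytes at ascending addresses are 46 45 ED FA 66 B5.
Read back as little-endian, the first byte is least significant, giving 0xB566FAED4546.
0xB566FAED4546 = 199453901145414.

199453901145414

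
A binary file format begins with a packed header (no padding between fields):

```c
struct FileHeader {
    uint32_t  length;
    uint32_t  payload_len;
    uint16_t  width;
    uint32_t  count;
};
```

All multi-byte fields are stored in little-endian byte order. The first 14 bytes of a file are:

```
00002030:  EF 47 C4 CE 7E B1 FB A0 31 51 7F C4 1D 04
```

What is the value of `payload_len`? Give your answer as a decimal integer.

2700849534

`payload_len` follows `length` (4 bytes), so it starts at byte offset 4 and occupies 4 bytes.
Bytes at offsets 4..7: 7E B1 FB A0.
Little-endian stores the least-significant byte at the lowest address.
Reassemble most-significant byte first: A0 FB B1 7E → 0xA0FBB17E.
0xA0FBB17E = 2700849534.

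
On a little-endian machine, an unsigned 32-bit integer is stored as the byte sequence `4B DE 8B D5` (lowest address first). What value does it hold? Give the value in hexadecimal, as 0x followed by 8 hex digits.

Little-endian: lowest address holds the least-significant byte.
Reassemble most-significant byte first: D5 8B DE 4B → 0xD58BDE4B.

0xD58BDE4B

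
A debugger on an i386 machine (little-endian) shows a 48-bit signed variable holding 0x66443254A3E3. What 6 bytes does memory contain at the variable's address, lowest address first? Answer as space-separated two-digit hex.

Split into bytes (most-significant first): 66 44 32 54 A3 E3.
Little-endian stores the least-significant byte at the lowest address.
So at ascending addresses the bytes are E3 A3 54 32 44 66.

E3 A3 54 32 44 66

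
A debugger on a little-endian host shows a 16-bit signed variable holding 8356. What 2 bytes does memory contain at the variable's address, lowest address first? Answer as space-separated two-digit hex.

A4 20

8356 in hexadecimal, padded to 16 bits, is 0x20A4.
Split into bytes (most-significant first): 20 A4.
Little-endian: lowest address holds the least-significant byte.
So at ascending addresses the bytes are A4 20.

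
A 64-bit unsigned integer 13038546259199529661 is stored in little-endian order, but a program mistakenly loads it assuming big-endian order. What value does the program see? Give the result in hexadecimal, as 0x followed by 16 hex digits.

13038546259199529661 in 64-bit hexadecimal is 0xB4F238BDD71612BD.
Stored little-endian, the bytes at ascending addresses are BD 12 16 D7 BD 38 F2 B4.
Read back as big-endian, the last byte is least significant, giving 0xBD1216D7BD38F2B4.

0xBD1216D7BD38F2B4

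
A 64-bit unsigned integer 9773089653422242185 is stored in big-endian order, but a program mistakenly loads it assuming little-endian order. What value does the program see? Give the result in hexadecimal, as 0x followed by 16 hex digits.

9773089653422242185 in 64-bit hexadecimal is 0x87A0FD427E473989.
Stored big-endian, the bytes at ascending addresses are 87 A0 FD 42 7E 47 39 89.
Read back as little-endian, the first byte is least significant, giving 0x8939477E42FDA087.

0x8939477E42FDA087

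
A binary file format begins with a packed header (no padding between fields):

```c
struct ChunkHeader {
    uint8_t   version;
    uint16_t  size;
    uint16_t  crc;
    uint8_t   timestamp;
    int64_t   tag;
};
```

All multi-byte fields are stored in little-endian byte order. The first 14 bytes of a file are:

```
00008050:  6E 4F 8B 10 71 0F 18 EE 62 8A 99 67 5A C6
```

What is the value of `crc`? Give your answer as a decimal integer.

28944

`crc` follows `version` (1 B), `size` (2 B), so it starts at offset 1 + 2 = 3 and occupies 2 bytes.
Bytes at offsets 3..4: 10 71.
In little-endian order the low byte comes first in memory.
Reassemble most-significant byte first: 71 10 → 0x7110.
0x7110 = 28944.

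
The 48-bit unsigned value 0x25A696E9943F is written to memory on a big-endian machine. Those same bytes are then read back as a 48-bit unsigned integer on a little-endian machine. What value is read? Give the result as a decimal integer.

69908806673957

Stored big-endian, the bytes at ascending addresses are 25 A6 96 E9 94 3F.
Read back as little-endian, the first byte is least significant, giving 0x3F94E996A625.
0x3F94E996A625 = 69908806673957.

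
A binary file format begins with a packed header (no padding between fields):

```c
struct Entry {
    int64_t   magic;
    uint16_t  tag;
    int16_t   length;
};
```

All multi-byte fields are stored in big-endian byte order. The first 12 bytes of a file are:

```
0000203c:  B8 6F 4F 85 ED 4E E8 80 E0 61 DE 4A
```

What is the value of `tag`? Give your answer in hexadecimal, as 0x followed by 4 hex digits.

0xE061

`tag` follows `magic` (8 bytes), so it starts at byte offset 8 and occupies 2 bytes.
Bytes at offsets 8..9: E0 61.
In big-endian order the high byte comes first in memory.
The bytes are already most-significant first: 0xE061.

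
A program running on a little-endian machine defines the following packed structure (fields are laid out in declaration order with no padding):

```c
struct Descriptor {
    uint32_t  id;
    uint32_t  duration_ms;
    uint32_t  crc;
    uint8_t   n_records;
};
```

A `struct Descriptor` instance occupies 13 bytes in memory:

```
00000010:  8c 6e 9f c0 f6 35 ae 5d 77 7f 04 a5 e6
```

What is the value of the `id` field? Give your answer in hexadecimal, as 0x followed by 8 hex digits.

`id` is the first field, at byte offset 0, occupying 4 bytes.
Bytes at offsets 0..3: 8C 6E 9F C0.
In little-endian order the low byte comes first in memory.
Reassemble most-significant byte first: C0 9F 6E 8C → 0xC09F6E8C.

0xC09F6E8C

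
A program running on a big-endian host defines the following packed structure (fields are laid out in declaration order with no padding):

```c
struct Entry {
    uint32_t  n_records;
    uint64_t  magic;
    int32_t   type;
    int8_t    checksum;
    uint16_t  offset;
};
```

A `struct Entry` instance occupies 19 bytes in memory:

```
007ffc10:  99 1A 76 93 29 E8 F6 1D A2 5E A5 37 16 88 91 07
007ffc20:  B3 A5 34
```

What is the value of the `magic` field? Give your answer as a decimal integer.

3019934157290513719

`magic` follows `n_records` (4 bytes), so it starts at byte offset 4 and occupies 8 bytes.
Bytes at offsets 4..11: 29 E8 F6 1D A2 5E A5 37.
In big-endian order the high byte comes first in memory.
The bytes are already most-significant first: 0x29E8F61DA25EA537.
0x29E8F61DA25EA537 = 3019934157290513719.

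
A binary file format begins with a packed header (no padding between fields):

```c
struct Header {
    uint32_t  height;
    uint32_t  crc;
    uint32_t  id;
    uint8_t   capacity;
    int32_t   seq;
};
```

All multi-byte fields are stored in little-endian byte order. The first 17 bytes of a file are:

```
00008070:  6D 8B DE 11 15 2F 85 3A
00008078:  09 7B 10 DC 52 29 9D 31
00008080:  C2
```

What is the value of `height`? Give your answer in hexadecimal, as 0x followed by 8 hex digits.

`height` is the first field, at byte offset 0, occupying 4 bytes.
Bytes at offsets 0..3: 6D 8B DE 11.
In little-endian order the low byte comes first in memory.
Reassemble most-significant byte first: 11 DE 8B 6D → 0x11DE8B6D.

0x11DE8B6D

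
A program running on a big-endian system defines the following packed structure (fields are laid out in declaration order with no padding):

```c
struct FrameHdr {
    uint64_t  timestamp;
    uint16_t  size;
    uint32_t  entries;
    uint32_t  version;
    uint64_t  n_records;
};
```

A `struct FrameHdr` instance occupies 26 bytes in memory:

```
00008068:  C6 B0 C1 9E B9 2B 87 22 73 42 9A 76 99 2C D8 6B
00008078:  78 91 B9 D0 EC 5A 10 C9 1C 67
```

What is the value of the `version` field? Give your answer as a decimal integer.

`version` follows `timestamp` (8 B), `size` (2 B), `entries` (4 B), so it starts at offset 8 + 2 + 4 = 14 and occupies 4 bytes.
Bytes at offsets 14..17: D8 6B 78 91.
Big-endian: lowest address holds the most-significant byte.
The bytes are already most-significant first: 0xD86B7891.
0xD86B7891 = 3630921873.

3630921873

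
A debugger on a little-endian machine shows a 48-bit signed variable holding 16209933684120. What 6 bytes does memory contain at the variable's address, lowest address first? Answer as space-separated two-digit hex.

16209933684120 in hexadecimal, padded to 48 bits, is 0x0EBE2B56CD98.
Split into bytes (most-significant first): 0E BE 2B 56 CD 98.
Little-endian stores the least-significant byte at the lowest address.
So at ascending addresses the bytes are 98 CD 56 2B BE 0E.

98 CD 56 2B BE 0E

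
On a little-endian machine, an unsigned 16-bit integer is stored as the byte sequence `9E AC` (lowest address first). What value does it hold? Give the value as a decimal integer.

44190

Little-endian: lowest address holds the least-significant byte.
Reassemble most-significant byte first: AC 9E → 0xAC9E.
0xAC9E = 44190.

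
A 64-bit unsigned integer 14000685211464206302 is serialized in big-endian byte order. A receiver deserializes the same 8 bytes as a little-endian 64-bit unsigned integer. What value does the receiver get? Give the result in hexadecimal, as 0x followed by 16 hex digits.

14000685211464206302 in 64-bit hexadecimal is 0xC24C6D05616387DE.
Stored big-endian, the bytes at ascending addresses are C2 4C 6D 05 61 63 87 DE.
Read back as little-endian, the first byte is least significant, giving 0xDE876361056D4CC2.

0xDE876361056D4CC2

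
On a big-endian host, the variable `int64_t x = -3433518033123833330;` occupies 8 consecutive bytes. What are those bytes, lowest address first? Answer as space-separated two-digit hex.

D0 59 B1 8A 59 C1 8A 0E

Two's complement of -3433518033123833330 in 64 bits: 3433518033123833330 = 0x2FA64E75A63E75F2; invert → 0xD059B18A59C18A0D; add 1 → 0xD059B18A59C18A0E.
Split into bytes (most-significant first): D0 59 B1 8A 59 C1 8A 0E.
Big-endian stores the most-significant byte at the lowest address.
So the memory order matches the most-significant-first order: D0 59 B1 8A 59 C1 8A 0E.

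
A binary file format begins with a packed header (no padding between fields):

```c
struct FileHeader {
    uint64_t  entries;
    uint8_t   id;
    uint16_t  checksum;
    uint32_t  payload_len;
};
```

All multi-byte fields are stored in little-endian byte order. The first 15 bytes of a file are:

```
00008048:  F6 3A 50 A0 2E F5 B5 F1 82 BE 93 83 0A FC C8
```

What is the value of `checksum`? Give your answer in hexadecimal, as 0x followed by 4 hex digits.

`checksum` follows `entries` (8 B), `id` (1 B), so it starts at offset 8 + 1 = 9 and occupies 2 bytes.
Bytes at offsets 9..10: BE 93.
In little-endian order the low byte comes first in memory.
Reassemble most-significant byte first: 93 BE → 0x93BE.

0x93BE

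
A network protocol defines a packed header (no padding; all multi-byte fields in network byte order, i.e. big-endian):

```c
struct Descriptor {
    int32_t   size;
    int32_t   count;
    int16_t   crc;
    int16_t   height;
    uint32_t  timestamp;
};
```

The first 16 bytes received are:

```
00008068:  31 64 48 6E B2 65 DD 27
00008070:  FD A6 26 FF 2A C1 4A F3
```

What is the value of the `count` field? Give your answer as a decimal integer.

-1301947097

`count` follows `size` (4 bytes), so it starts at byte offset 4 and occupies 4 bytes.
Bytes at offsets 4..7: B2 65 DD 27.
Big-endian: lowest address holds the most-significant byte.
The bytes are already most-significant first: 0xB265DD27.
Top bit is set, so as a signed 32-bit value this is 0xB265DD27 − 2^32 = -1301947097.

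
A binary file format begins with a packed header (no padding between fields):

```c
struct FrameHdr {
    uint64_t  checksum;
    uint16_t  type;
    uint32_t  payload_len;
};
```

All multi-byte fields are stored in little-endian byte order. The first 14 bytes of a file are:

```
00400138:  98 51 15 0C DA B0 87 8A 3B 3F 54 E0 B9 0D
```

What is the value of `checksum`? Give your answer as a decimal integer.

9982141549642076568

`checksum` is the first field, at byte offset 0, occupying 8 bytes.
Bytes at offsets 0..7: 98 51 15 0C DA B0 87 8A.
Little-endian stores the least-significant byte at the lowest address.
Reassemble most-significant byte first: 8A 87 B0 DA 0C 15 51 98 → 0x8A87B0DA0C155198.
0x8A87B0DA0C155198 = 9982141549642076568.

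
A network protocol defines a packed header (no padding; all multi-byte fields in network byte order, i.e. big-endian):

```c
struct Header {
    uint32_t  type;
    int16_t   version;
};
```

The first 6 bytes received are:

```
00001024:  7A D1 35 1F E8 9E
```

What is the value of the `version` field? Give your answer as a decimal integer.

-5986

`version` follows `type` (4 bytes), so it starts at byte offset 4 and occupies 2 bytes.
Bytes at offsets 4..5: E8 9E.
In big-endian order the high byte comes first in memory.
The bytes are already most-significant first: 0xE89E.
Top bit is set, so as a signed 16-bit value this is 0xE89E − 2^16 = -5986.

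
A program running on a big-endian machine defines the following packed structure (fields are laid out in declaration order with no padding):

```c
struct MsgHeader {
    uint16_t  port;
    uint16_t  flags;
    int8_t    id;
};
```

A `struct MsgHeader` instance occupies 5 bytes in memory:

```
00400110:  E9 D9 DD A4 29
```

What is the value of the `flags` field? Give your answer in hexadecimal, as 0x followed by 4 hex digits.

`flags` follows `port` (2 bytes), so it starts at byte offset 2 and occupies 2 bytes.
Bytes at offsets 2..3: DD A4.
In big-endian order the high byte comes first in memory.
The bytes are already most-significant first: 0xDDA4.

0xDDA4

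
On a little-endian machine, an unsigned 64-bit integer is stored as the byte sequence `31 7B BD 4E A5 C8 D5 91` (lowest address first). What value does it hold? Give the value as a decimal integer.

10508525917855120177

In little-endian order the low byte comes first in memory.
Reassemble most-significant byte first: 91 D5 C8 A5 4E BD 7B 31 → 0x91D5C8A54EBD7B31.
0x91D5C8A54EBD7B31 = 10508525917855120177.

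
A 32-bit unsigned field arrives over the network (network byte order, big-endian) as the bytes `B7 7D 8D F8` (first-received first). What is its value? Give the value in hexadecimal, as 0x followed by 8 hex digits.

0xB77D8DF8

Big-endian: lowest address holds the most-significant byte.
The bytes are already most-significant first: 0xB77D8DF8.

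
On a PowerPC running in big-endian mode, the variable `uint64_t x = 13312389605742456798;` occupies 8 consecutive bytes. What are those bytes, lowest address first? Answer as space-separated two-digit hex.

13312389605742456798 in hexadecimal, padded to 64 bits, is 0xB8BF1BD079E1AFDE.
Split into bytes (most-significant first): B8 BF 1B D0 79 E1 AF DE.
Big-endian stores the most-significant byte at the lowest address.
So the memory order matches the most-significant-first order: B8 BF 1B D0 79 E1 AF DE.

B8 BF 1B D0 79 E1 AF DE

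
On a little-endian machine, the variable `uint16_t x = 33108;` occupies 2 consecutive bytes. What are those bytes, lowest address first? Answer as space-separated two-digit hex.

54 81

33108 in hexadecimal, padded to 16 bits, is 0x8154.
Split into bytes (most-significant first): 81 54.
Little-endian stores the least-significant byte at the lowest address.
So at ascending addresses the bytes are 54 81.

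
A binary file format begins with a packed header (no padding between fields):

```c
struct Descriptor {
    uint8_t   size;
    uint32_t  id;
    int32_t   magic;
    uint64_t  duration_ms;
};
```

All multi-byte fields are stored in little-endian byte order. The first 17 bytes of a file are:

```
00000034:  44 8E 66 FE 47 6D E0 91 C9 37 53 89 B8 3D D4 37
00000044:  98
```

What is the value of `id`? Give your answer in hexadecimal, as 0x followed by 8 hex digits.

0x47FE668E

`id` follows `size` (1 byte), so it starts at byte offset 1 and occupies 4 bytes.
Bytes at offsets 1..4: 8E 66 FE 47.
In little-endian order the low byte comes first in memory.
Reassemble most-significant byte first: 47 FE 66 8E → 0x47FE668E.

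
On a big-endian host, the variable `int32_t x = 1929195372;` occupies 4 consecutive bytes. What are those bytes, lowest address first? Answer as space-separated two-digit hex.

72 FD 2F 6C

1929195372 in hexadecimal, padded to 32 bits, is 0x72FD2F6C.
Split into bytes (most-significant first): 72 FD 2F 6C.
Big-endian: lowest address holds the most-significant byte.
So the memory order matches the most-significant-first order: 72 FD 2F 6C.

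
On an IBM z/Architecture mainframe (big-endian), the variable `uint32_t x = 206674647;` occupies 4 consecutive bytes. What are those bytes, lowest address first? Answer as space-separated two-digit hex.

0C 51 9A D7

206674647 in hexadecimal, padded to 32 bits, is 0x0C519AD7.
Split into bytes (most-significant first): 0C 51 9A D7.
Big-endian: lowest address holds the most-significant byte.
So the memory order matches the most-significant-first order: 0C 51 9A D7.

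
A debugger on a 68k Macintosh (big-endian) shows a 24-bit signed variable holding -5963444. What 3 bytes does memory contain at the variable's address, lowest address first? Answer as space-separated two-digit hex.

A5 01 4C

Two's complement of -5963444 in 24 bits: 5963444 = 0x5AFEB4; invert → 0xA5014B; add 1 → 0xA5014C.
Split into bytes (most-significant first): A5 01 4C.
In big-endian order the high byte comes first in memory.
So the memory order matches the most-significant-first order: A5 01 4C.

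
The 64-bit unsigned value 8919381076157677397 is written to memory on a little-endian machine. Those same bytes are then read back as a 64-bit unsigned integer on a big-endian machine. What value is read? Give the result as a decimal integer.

8919381076157677397 in 64-bit hexadecimal is 0x7BC801D4F4B83F55.
Stored little-endian, the bytes at ascending addresses are 55 3F B8 F4 D4 01 C8 7B.
Read back as big-endian, the last byte is least significant, giving 0x553FB8F4D401C87B.
0x553FB8F4D401C87B = 6142831778425063547.

6142831778425063547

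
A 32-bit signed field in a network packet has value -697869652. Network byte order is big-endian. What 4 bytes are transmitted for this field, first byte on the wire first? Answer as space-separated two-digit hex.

Two's complement of -697869652 in 32 bits: 697869652 = 0x2998A554; invert → 0xD6675AAB; add 1 → 0xD6675AAC.
Split into bytes (most-significant first): D6 67 5A AC.
Big-endian: lowest address holds the most-significant byte.
So the memory order matches the most-significant-first order: D6 67 5A AC.

D6 67 5A AC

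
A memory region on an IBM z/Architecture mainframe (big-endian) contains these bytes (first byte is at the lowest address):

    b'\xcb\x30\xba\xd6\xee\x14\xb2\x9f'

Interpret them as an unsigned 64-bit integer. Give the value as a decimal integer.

14641407820861584031

In big-endian order the high byte comes first in memory.
The bytes are already most-significant first: 0xCB30BAD6EE14B29F.
0xCB30BAD6EE14B29F = 14641407820861584031.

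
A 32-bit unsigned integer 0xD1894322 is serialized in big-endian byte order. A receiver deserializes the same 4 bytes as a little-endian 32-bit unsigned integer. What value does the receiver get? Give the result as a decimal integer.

Stored big-endian, the bytes at ascending addresses are D1 89 43 22.
Read back as little-endian, the first byte is least significant, giving 0x224389D1.
0x224389D1 = 574851537.

574851537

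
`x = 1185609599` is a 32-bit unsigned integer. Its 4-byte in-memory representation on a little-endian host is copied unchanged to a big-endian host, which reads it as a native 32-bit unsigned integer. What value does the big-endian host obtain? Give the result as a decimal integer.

1185609599 in 32-bit hexadecimal is 0x46AAF77F.
Stored little-endian, the bytes at ascending addresses are 7F F7 AA 46.
Read back as big-endian, the last byte is least significant, giving 0x7FF7AA46.
0x7FF7AA46 = 2146937414.

2146937414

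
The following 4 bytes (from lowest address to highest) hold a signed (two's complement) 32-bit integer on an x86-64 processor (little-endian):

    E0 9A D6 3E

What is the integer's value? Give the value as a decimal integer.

1054251744

Little-endian: lowest address holds the least-significant byte.
Reassemble most-significant byte first: 3E D6 9A E0 → 0x3ED69AE0.
0x3ED69AE0 = 1054251744.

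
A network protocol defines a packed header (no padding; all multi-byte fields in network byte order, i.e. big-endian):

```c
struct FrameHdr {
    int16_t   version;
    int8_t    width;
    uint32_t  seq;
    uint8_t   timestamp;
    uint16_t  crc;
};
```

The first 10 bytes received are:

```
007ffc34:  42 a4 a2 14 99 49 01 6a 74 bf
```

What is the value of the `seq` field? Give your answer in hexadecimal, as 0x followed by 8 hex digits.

0x14994901

`seq` follows `version` (2 B), `width` (1 B), so it starts at offset 2 + 1 = 3 and occupies 4 bytes.
Bytes at offsets 3..6: 14 99 49 01.
Big-endian stores the most-significant byte at the lowest address.
The bytes are already most-significant first: 0x14994901.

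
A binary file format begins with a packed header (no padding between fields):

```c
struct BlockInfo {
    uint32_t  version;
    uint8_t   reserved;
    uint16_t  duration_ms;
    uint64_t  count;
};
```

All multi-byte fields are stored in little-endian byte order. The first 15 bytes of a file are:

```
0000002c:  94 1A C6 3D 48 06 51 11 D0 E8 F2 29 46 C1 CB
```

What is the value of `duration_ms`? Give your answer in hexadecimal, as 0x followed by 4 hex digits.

`duration_ms` follows `version` (4 B), `reserved` (1 B), so it starts at offset 4 + 1 = 5 and occupies 2 bytes.
Bytes at offsets 5..6: 06 51.
Little-endian: lowest address holds the least-significant byte.
Reassemble most-significant byte first: 51 06 → 0x5106.

0x5106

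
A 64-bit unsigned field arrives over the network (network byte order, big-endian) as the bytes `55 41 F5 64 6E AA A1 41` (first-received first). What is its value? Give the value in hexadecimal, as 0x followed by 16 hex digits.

Big-endian stores the most-significant byte at the lowest address.
The bytes are already most-significant first: 0x5541F5646EAAA141.

0x5541F5646EAAA141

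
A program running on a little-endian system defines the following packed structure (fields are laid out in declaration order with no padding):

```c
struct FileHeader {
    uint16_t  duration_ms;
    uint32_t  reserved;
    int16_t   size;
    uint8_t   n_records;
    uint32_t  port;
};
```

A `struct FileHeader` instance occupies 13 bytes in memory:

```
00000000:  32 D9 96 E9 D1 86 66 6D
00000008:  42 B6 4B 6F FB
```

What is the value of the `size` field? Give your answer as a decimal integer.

28006

`size` follows `duration_ms` (2 B), `reserved` (4 B), so it starts at offset 2 + 4 = 6 and occupies 2 bytes.
Bytes at offsets 6..7: 66 6D.
In little-endian order the low byte comes first in memory.
Reassemble most-significant byte first: 6D 66 → 0x6D66.
0x6D66 = 28006.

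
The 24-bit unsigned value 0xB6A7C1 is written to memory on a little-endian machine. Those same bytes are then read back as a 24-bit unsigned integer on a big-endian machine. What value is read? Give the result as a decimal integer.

Stored little-endian, the bytes at ascending addresses are C1 A7 B6.
Read back as big-endian, the last byte is least significant, giving 0xC1A7B6.
0xC1A7B6 = 12691382.

12691382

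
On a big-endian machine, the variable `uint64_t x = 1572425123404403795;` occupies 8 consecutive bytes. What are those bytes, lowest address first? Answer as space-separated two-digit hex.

1572425123404403795 in hexadecimal, padded to 64 bits, is 0x15D26051946B5453.
Split into bytes (most-significant first): 15 D2 60 51 94 6B 54 53.
Big-endian: lowest address holds the most-significant byte.
So the memory order matches the most-significant-first order: 15 D2 60 51 94 6B 54 53.

15 D2 60 51 94 6B 54 53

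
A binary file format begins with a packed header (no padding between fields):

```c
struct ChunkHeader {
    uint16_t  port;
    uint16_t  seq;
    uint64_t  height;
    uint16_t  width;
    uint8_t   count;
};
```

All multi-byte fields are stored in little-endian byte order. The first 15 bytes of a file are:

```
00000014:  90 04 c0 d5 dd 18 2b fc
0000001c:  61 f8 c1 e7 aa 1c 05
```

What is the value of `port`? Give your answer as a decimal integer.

1168

`port` is the first field, at byte offset 0, occupying 2 bytes.
Bytes at offsets 0..1: 90 04.
In little-endian order the low byte comes first in memory.
Reassemble most-significant byte first: 04 90 → 0x0490.
0x0490 = 1168.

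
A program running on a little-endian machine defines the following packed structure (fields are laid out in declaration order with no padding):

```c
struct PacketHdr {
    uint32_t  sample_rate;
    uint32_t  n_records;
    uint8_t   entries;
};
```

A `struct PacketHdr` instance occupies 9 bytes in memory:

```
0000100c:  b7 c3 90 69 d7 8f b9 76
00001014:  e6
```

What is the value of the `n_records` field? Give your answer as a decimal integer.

`n_records` follows `sample_rate` (4 bytes), so it starts at byte offset 4 and occupies 4 bytes.
Bytes at offsets 4..7: D7 8F B9 76.
Little-endian stores the least-significant byte at the lowest address.
Reassemble most-significant byte first: 76 B9 8F D7 → 0x76B98FD7.
0x76B98FD7 = 1991872471.

1991872471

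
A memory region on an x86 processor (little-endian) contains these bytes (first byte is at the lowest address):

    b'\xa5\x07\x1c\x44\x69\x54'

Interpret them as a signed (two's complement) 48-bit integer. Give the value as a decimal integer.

92811090986917

Little-endian: lowest address holds the least-significant byte.
Reassemble most-significant byte first: 54 69 44 1C 07 A5 → 0x5469441C07A5.
0x5469441C07A5 = 92811090986917.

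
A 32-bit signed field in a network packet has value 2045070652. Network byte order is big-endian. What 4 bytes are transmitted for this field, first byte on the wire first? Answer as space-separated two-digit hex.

2045070652 in hexadecimal, padded to 32 bits, is 0x79E54D3C.
Split into bytes (most-significant first): 79 E5 4D 3C.
Big-endian stores the most-significant byte at the lowest address.
So the memory order matches the most-significant-first order: 79 E5 4D 3C.

79 E5 4D 3C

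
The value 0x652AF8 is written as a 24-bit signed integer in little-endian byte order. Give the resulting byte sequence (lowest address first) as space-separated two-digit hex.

Split into bytes (most-significant first): 65 2A F8.
In little-endian order the low byte comes first in memory.
So at ascending addresses the bytes are F8 2A 65.

F8 2A 65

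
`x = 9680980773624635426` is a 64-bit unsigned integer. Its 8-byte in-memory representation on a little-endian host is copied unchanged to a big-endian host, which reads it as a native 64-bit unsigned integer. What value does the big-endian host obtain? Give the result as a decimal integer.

9680980773624635426 in 64-bit hexadecimal is 0x8659C0B8B9486022.
Stored little-endian, the bytes at ascending addresses are 22 60 48 B9 B8 C0 59 86.
Read back as big-endian, the last byte is least significant, giving 0x226048B9B8C05986.
0x226048B9B8C05986 = 2477059757559536006.

2477059757559536006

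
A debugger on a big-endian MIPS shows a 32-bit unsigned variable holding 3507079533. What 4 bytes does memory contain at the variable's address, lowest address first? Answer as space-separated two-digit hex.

D1 09 C9 6D

3507079533 in hexadecimal, padded to 32 bits, is 0xD109C96D.
Split into bytes (most-significant first): D1 09 C9 6D.
Big-endian: lowest address holds the most-significant byte.
So the memory order matches the most-significant-first order: D1 09 C9 6D.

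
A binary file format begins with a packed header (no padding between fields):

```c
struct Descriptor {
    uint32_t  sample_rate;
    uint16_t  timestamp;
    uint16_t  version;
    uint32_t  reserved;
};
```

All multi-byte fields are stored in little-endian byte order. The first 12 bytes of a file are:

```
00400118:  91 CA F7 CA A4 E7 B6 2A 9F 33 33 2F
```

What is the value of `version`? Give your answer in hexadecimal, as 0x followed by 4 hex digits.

0x2AB6

`version` follows `sample_rate` (4 B), `timestamp` (2 B), so it starts at offset 4 + 2 = 6 and occupies 2 bytes.
Bytes at offsets 6..7: B6 2A.
Little-endian: lowest address holds the least-significant byte.
Reassemble most-significant byte first: 2A B6 → 0x2AB6.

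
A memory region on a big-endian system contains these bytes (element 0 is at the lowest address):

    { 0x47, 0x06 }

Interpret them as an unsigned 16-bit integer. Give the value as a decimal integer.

In big-endian order the high byte comes first in memory.
The bytes are already most-significant first: 0x4706.
0x4706 = 18182.

18182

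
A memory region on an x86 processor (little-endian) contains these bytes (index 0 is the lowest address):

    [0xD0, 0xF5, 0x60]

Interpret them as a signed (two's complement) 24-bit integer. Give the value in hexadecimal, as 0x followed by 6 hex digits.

0x60F5D0

Little-endian stores the least-significant byte at the lowest address.
Reassemble most-significant byte first: 60 F5 D0 → 0x60F5D0.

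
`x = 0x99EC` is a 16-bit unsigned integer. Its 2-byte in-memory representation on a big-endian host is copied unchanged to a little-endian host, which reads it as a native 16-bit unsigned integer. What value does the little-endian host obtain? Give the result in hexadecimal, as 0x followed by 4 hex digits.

0xEC99

Stored big-endian, the bytes at ascending addresses are 99 EC.
Read back as little-endian, the first byte is least significant, giving 0xEC99.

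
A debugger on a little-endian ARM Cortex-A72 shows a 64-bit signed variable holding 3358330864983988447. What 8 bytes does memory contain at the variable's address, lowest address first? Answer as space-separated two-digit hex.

3358330864983988447 in hexadecimal, padded to 64 bits, is 0x2E9B3020E599D8DF.
Split into bytes (most-significant first): 2E 9B 30 20 E5 99 D8 DF.
Little-endian stores the least-significant byte at the lowest address.
So at ascending addresses the bytes are DF D8 99 E5 20 30 9B 2E.

DF D8 99 E5 20 30 9B 2E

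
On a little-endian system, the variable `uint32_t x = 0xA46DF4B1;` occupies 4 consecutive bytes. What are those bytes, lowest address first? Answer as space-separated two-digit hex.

B1 F4 6D A4

Split into bytes (most-significant first): A4 6D F4 B1.
Little-endian: lowest address holds the least-significant byte.
So at ascending addresses the bytes are B1 F4 6D A4.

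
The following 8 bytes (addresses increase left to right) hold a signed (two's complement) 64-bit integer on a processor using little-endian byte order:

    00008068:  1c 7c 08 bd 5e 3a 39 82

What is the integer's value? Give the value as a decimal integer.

-9063148596533625828

In little-endian order the low byte comes first in memory.
Reassemble most-significant byte first: 82 39 3A 5E BD 08 7C 1C → 0x82393A5EBD087C1C.
Top bit is set, so as a signed 64-bit value this is 0x82393A5EBD087C1C − 2^64 = -9063148596533625828.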